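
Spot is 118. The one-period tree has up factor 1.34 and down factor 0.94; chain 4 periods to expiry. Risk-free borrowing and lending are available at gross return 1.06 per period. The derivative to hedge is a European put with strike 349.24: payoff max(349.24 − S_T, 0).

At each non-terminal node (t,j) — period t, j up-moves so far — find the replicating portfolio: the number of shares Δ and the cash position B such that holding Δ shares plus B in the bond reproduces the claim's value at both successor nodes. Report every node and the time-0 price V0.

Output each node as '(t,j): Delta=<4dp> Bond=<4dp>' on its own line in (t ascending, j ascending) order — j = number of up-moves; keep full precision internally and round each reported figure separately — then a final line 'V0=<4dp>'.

(0,0): Delta=-0.9850 Bond=275.0621
(1,0): Delta=-1.0000 Bond=293.2286
(1,1): Delta=-0.9605 Bond=287.6858
(2,0): Delta=-1.0000 Bond=310.8224
(2,1): Delta=-1.0000 Bond=310.8224
(2,2): Delta=-0.8958 Bond=291.2377
(3,0): Delta=-1.0000 Bond=329.4717
(3,1): Delta=-1.0000 Bond=329.4717
(3,2): Delta=-1.0000 Bond=329.4717
(3,3): Delta=-0.7252 Bond=260.2727
V0=158.8311

Since d<R<u, set p* = (R−d)/(u−d) = 0.3000; price each node as the discounted p*-expectation of its children.
Payoff layer (t=4): V(4,0)=257.1116, V(4,1)=217.9081, V(4,2)=162.0221, V(4,3)=82.3549, V(4,4)=0.0000
Node (3,0) S=98.0089: V=(p*·217.9081+(1−p*)·257.1116)/1.06=231.4628; Δ=(217.9081−257.1116)/(131.3319−92.1284)=-1.0000; B=V−Δ·S=329.4717
Node (3,1) S=139.7148: V=(p*·162.0221+(1−p*)·217.9081)/1.06=189.7569; Δ=(162.0221−217.9081)/(187.2179−131.3319)=-1.0000; B=V−Δ·S=329.4717
Node (3,2) S=199.1680: V=(p*·82.3549+(1−p*)·162.0221)/1.06=130.3037; Δ=(82.3549−162.0221)/(266.8851−187.2179)=-1.0000; B=V−Δ·S=329.4717
Node (3,3) S=283.9203: V=(p*·0.0000+(1−p*)·82.3549)/1.06=54.3853; Δ=(0.0000−82.3549)/(380.4532−266.8851)=-0.7252; B=V−Δ·S=260.2727
Node (2,0) S=104.2648: V=(p*·189.7569+(1−p*)·231.4628)/1.06=206.5576; Δ=(189.7569−231.4628)/(139.7148−98.0089)=-1.0000; B=V−Δ·S=310.8224
Node (2,1) S=148.6328: V=(p*·130.3037+(1−p*)·189.7569)/1.06=162.1896; Δ=(130.3037−189.7569)/(199.1680−139.7148)=-1.0000; B=V−Δ·S=310.8224
Node (2,2) S=211.8808: V=(p*·54.3853+(1−p*)·130.3037)/1.06=101.4417; Δ=(54.3853−130.3037)/(283.9203−199.1680)=-0.8958; B=V−Δ·S=291.2377
Node (1,0) S=110.9200: V=(p*·162.1896+(1−p*)·206.5576)/1.06=182.3086; Δ=(162.1896−206.5576)/(148.6328−104.2648)=-1.0000; B=V−Δ·S=293.2286
Node (1,1) S=158.1200: V=(p*·101.4417+(1−p*)·162.1896)/1.06=135.8162; Δ=(101.4417−162.1896)/(211.8808−148.6328)=-0.9605; B=V−Δ·S=287.6858
Node (0,0) S=118.0000: V=(p*·135.8162+(1−p*)·182.3086)/1.06=158.8311; Δ=(135.8162−182.3086)/(158.1200−110.9200)=-0.9850; B=V−Δ·S=275.0621
Self-financing check: at every node Δ·S+B equals the discounted successor values.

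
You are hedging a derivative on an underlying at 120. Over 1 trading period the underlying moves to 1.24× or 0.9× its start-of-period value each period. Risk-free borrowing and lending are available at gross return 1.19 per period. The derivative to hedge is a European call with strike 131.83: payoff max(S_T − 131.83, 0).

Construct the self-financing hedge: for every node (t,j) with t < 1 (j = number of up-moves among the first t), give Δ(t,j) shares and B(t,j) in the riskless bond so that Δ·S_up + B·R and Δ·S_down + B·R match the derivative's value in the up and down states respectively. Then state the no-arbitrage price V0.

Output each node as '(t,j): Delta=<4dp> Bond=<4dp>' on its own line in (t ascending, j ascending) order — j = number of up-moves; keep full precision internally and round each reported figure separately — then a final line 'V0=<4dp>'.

Risk-neutral probability p* = (R−d)/(u−d) = (1.19−0.9)/(1.24−0.9) = 0.8529.
At expiry t=1: V(1,0)=0.0000, V(1,1)=16.9700
  t=0,j=0: stock 120.0000 → up 148.8000 (V=16.9700), down 108.0000 (V=0.0000). Price 12.1634; hedge Δ=0.4159, bond B=-37.7484.
Check: Δ(0,0)·S0 + B(0,0) = 12.1634 = V0.

(0,0): Delta=0.4159 Bond=-37.7484
V0=12.1634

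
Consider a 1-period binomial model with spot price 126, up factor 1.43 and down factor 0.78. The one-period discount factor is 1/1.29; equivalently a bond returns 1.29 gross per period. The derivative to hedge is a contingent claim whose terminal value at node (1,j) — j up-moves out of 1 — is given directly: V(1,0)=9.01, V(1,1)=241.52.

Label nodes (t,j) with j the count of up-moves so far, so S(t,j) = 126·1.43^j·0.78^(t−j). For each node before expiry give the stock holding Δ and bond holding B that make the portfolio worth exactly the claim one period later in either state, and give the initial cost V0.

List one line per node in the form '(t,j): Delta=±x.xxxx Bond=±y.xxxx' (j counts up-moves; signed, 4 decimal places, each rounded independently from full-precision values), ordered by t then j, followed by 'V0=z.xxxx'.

The replicating-portfolio and risk-neutral prices coincide; use p* = (1.29−0.78)/(1.43−0.78) = 0.7846 for the latter.
Terminal payoffs: V(1,0)=9.0100, V(1,1)=241.5200
  t=0,j=0: stock 126.0000 → up 180.1800 (V=241.5200), down 98.2800 (V=9.0100). Price 148.4038; hedge Δ=2.8389, bond B=-209.3039.
Each (Δ,B) replicates both successor values, so the strategy is self-financing and V0 is arbitrage-free.

(0,0): Delta=2.8389 Bond=-209.3039
V0=148.4038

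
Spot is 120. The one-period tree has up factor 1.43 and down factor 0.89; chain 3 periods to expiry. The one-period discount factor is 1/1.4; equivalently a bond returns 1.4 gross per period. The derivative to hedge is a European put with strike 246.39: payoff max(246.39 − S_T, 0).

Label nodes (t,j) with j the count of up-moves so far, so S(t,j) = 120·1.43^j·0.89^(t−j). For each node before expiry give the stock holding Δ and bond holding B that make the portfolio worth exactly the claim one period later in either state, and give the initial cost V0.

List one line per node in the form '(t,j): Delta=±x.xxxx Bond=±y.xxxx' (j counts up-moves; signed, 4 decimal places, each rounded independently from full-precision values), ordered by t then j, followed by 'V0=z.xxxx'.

The replicating-portfolio and risk-neutral prices coincide; use p* = (1.4−0.89)/(1.43−0.89) = 0.9444 for the latter.
Terminal values V(3,·): V(3,0)=161.7937, V(3,1)=110.4656, V(3,2)=27.9947, V(3,3)=0.0000
Node (2,0) S=95.0520: V=(p*·110.4656+(1−p*)·161.7937)/1.4=80.9409; Δ=(110.4656−161.7937)/(135.9244−84.5963)=-1.0000; B=V−Δ·S=175.9929
Node (2,1) S=152.7240: V=(p*·27.9947+(1−p*)·110.4656)/1.4=23.2689; Δ=(27.9947−110.4656)/(218.3953−135.9244)=-1.0000; B=V−Δ·S=175.9929
Node (2,2) S=245.3880: V=(p*·0.0000+(1−p*)·27.9947)/1.4=1.1109; Δ=(0.0000−27.9947)/(350.9048−218.3953)=-0.2113; B=V−Δ·S=52.9529
Node (1,0) S=106.8000: V=(p*·23.2689+(1−p*)·80.9409)/1.4=18.9092; Δ=(23.2689−80.9409)/(152.7240−95.0520)=-1.0000; B=V−Δ·S=125.7092
Node (1,1) S=171.6000: V=(p*·1.1109+(1−p*)·23.2689)/1.4=1.6728; Δ=(1.1109−23.2689)/(245.3880−152.7240)=-0.2391; B=V−Δ·S=42.7060
Node (0,0) S=120.0000: V=(p*·1.6728+(1−p*)·18.9092)/1.4=1.8788; Δ=(1.6728−18.9092)/(171.6000−106.8000)=-0.2660; B=V−Δ·S=33.7981
Self-financing check: at every node Δ·S+B equals the discounted successor values.

(0,0): Delta=-0.2660 Bond=33.7981
(1,0): Delta=-1.0000 Bond=125.7092
(1,1): Delta=-0.2391 Bond=42.7060
(2,0): Delta=-1.0000 Bond=175.9929
(2,1): Delta=-1.0000 Bond=175.9929
(2,2): Delta=-0.2113 Bond=52.9529
V0=1.8788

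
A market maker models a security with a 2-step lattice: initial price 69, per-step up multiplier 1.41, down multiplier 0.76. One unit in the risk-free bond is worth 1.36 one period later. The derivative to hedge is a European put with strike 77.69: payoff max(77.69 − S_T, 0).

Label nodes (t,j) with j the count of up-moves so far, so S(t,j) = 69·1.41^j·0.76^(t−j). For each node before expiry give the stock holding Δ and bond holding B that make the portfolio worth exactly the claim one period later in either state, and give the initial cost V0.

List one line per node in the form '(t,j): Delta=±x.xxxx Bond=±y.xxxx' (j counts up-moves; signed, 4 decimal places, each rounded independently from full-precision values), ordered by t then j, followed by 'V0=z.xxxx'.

(0,0): Delta=-0.0997 Bond=7.2903
(1,0): Delta=-1.0000 Bond=57.1250
(1,1): Delta=-0.0593 Bond=5.9807
V0=0.4089

Risk-neutral probability p* = (R−d)/(u−d) = (1.36−0.76)/(1.41−0.76) = 0.9231.
At expiry t=2: V(2,0)=37.8356, V(2,1)=3.7496, V(2,2)=0.0000
Node (1,0) S=52.4400: V=(p*·3.7496+(1−p*)·37.8356)/1.36=4.6850; Δ=(3.7496−37.8356)/(73.9404−39.8544)=-1.0000; B=V−Δ·S=57.1250
Node (1,1) S=97.2900: V=(p*·0.0000+(1−p*)·3.7496)/1.36=0.2121; Δ=(0.0000−3.7496)/(137.1789−73.9404)=-0.0593; B=V−Δ·S=5.9807
Node (0,0) S=69.0000: V=(p*·0.2121+(1−p*)·4.6850)/1.36=0.4089; Δ=(0.2121−4.6850)/(97.2900−52.4400)=-0.0997; B=V−Δ·S=7.2903
Self-financing check: at every node Δ·S+B equals the discounted successor values.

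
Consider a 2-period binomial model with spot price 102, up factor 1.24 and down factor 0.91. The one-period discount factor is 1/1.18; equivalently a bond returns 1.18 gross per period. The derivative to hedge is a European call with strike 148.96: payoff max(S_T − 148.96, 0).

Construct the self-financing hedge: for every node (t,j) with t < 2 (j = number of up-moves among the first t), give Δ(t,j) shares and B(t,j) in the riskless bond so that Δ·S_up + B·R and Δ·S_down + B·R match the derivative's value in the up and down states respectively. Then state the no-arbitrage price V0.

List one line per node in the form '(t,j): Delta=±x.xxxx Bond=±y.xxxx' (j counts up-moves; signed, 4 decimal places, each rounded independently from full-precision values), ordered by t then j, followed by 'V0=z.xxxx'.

(0,0): Delta=0.1622 Bond=-12.7607
(1,0): Delta=0.0000 Bond=0.0000
(1,1): Delta=0.1887 Bond=-18.4038
V0=3.7861

No-arbitrage ⇒ martingale measure with p* = (R−d)/(u−d) = 0.8182.
At expiry t=2: V(2,0)=0.0000, V(2,1)=0.0000, V(2,2)=7.8752
(1,0): S=92.8200. Δ = (V_up−V_dn)/(S_up−S_dn) = (0.0000−0.0000)/(115.0968−84.4662) = 0.0000. V = [p*·0.0000 + (1−p*)·0.0000]/1.18 = 0.0000. B = V − Δ·S = 0.0000.
(1,1): S=126.4800. Δ = (V_up−V_dn)/(S_up−S_dn) = (7.8752−0.0000)/(156.8352−115.0968) = 0.1887. V = [p*·7.8752 + (1−p*)·0.0000]/1.18 = 5.4605. B = V − Δ·S = -18.4038.
(0,0): S=102.0000. Δ = (V_up−V_dn)/(S_up−S_dn) = (5.4605−0.0000)/(126.4800−92.8200) = 0.1622. V = [p*·5.4605 + (1−p*)·0.0000]/1.18 = 3.7861. B = V − Δ·S = -12.7607.
The time-0 hedge costs 3.7861, which is the no-arbitrage price.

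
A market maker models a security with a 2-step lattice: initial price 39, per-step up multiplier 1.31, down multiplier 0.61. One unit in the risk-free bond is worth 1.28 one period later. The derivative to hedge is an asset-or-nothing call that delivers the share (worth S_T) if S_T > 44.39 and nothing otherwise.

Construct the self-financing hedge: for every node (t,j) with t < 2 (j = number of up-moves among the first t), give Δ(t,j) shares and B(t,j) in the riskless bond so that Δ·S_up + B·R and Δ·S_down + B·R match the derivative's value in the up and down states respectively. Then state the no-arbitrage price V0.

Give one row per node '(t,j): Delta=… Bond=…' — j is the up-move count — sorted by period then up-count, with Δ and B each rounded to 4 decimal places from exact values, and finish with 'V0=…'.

(0,0): Delta=1.8332 Bond=-34.0719
(1,0): Delta=0.0000 Bond=0.0000
(1,1): Delta=1.8714 Bond=-45.5648
V0=37.4232

Under the risk-neutral measure, an up-move has probability p* = (R−d)/(u−d) = 0.9571 and values discount at R = 1.28.
At expiry t=2: V(2,0)=0.0000, V(2,1)=0.0000, V(2,2)=66.9279
(1,0): S=23.7900. Δ = (V_up−V_dn)/(S_up−S_dn) = (0.0000−0.0000)/(31.1649−14.5119) = 0.0000. V = [p*·0.0000 + (1−p*)·0.0000]/1.28 = 0.0000. B = V − Δ·S = 0.0000.
(1,1): S=51.0900. Δ = (V_up−V_dn)/(S_up−S_dn) = (66.9279−0.0000)/(66.9279−31.1649) = 1.8714. V = [p*·66.9279 + (1−p*)·0.0000]/1.28 = 50.0465. B = V − Δ·S = -45.5648.
(0,0): S=39.0000. Δ = (V_up−V_dn)/(S_up−S_dn) = (50.0465−0.0000)/(51.0900−23.7900) = 1.8332. V = [p*·50.0465 + (1−p*)·0.0000]/1.28 = 37.4232. B = V − Δ·S = -34.0719.
Self-financing check: at every node Δ·S+B equals the discounted successor values.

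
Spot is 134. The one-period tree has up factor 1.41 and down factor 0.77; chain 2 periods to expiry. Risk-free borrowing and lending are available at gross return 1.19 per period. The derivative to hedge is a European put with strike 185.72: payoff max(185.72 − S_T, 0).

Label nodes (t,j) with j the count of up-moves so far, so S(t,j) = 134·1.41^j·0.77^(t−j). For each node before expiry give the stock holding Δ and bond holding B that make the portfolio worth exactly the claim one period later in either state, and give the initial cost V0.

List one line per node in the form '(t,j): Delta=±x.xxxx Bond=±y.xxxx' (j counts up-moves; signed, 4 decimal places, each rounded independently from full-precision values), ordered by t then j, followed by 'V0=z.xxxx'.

(0,0): Delta=-0.4812 Bond=86.1625
(1,0): Delta=-1.0000 Bond=156.0672
(1,1): Delta=-0.3327 Bond=74.4919
V0=21.6870

Risk-neutral probability p* = (R−d)/(u−d) = (1.19−0.77)/(1.41−0.77) = 0.6562.
Payoff layer (t=2): V(2,0)=106.2714, V(2,1)=40.2362, V(2,2)=0.0000
Node (1,0) S=103.1800: V=(p*·40.2362+(1−p*)·106.2714)/1.19=52.8872; Δ=(40.2362−106.2714)/(145.4838−79.4486)=-1.0000; B=V−Δ·S=156.0672
Node (1,1) S=188.9400: V=(p*·0.0000+(1−p*)·40.2362)/1.19=11.6229; Δ=(0.0000−40.2362)/(266.4054−145.4838)=-0.3327; B=V−Δ·S=74.4919
Node (0,0) S=134.0000: V=(p*·11.6229+(1−p*)·52.8872)/1.19=21.6870; Δ=(11.6229−52.8872)/(188.9400−103.1800)=-0.4812; B=V−Δ·S=86.1625
Self-financing check: at every node Δ·S+B equals the discounted successor values.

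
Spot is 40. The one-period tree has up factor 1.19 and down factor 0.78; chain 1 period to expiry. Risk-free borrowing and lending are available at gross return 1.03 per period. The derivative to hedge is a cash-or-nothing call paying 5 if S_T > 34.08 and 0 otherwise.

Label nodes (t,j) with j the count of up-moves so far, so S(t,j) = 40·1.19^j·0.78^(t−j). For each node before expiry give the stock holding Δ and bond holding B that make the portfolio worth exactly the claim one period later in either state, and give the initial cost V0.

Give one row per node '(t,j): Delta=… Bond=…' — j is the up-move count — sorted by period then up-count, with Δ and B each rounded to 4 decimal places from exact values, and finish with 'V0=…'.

(0,0): Delta=0.3049 Bond=-9.2351
V0=2.9600

No-arbitrage ⇒ martingale measure with p* = (R−d)/(u−d) = 0.6098.
At expiry t=1: V(1,0)=0.0000, V(1,1)=5.0000
(0,0): S=40.0000. Δ = (V_up−V_dn)/(S_up−S_dn) = (5.0000−0.0000)/(47.6000−31.2000) = 0.3049. V = [p*·5.0000 + (1−p*)·0.0000]/1.03 = 2.9600. B = V − Δ·S = -9.2351.
Self-financing check: at every node Δ·S+B equals the discounted successor values.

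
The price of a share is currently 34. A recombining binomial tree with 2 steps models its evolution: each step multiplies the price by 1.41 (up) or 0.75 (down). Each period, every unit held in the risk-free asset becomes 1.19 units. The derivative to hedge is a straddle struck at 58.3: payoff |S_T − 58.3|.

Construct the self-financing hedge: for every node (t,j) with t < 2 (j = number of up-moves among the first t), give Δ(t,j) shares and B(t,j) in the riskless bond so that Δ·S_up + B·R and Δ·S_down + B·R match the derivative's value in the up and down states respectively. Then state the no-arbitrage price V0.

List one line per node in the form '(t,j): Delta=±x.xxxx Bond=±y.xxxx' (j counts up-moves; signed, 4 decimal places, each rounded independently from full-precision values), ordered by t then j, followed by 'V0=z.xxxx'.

(0,0): Delta=-0.5359 Bond=31.2238
(1,0): Delta=-1.0000 Bond=48.9916
(1,1): Delta=-0.4124 Bond=31.2387
V0=13.0042

Under the risk-neutral measure, an up-move has probability p* = (R−d)/(u−d) = 0.6667 and values discount at R = 1.19.
Terminal values V(2,·): V(2,0)=39.1750, V(2,1)=22.3450, V(2,2)=9.2954
  t=1,j=0: stock 25.5000 → up 35.9550 (V=22.3450), down 19.1250 (V=39.1750). Price 23.4916; hedge Δ=-1.0000, bond B=48.9916.
  t=1,j=1: stock 47.9400 → up 67.5954 (V=9.2954), down 35.9550 (V=22.3450). Price 11.4666; hedge Δ=-0.4124, bond B=31.2387.
  t=0,j=0: stock 34.0000 → up 47.9400 (V=11.4666), down 25.5000 (V=23.4916). Price 13.0042; hedge Δ=-0.5359, bond B=31.2238.
Root portfolio cost Δ·34+B reproduces V0=13.0042.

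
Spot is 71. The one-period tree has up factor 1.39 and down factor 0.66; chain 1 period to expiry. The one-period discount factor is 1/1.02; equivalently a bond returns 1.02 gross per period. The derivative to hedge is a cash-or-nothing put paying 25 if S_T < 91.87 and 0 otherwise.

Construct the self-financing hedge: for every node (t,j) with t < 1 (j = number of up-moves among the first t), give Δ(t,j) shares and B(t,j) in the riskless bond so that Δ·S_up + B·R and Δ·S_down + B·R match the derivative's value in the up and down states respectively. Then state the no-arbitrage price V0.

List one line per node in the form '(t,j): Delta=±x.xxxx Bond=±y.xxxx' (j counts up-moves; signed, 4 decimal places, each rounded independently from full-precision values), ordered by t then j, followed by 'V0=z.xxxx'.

Under the risk-neutral measure, an up-move has probability p* = (R−d)/(u−d) = 0.4932 and values discount at R = 1.02.
Terminal payoffs: V(1,0)=25.0000, V(1,1)=0.0000
  t=0,j=0: stock 71.0000 → up 98.6900 (V=0.0000), down 46.8600 (V=25.0000). Price 12.4228; hedge Δ=-0.4823, bond B=46.6694.
Each (Δ,B) replicates both successor values, so the strategy is self-financing and V0 is arbitrage-free.

(0,0): Delta=-0.4823 Bond=46.6694
V0=12.4228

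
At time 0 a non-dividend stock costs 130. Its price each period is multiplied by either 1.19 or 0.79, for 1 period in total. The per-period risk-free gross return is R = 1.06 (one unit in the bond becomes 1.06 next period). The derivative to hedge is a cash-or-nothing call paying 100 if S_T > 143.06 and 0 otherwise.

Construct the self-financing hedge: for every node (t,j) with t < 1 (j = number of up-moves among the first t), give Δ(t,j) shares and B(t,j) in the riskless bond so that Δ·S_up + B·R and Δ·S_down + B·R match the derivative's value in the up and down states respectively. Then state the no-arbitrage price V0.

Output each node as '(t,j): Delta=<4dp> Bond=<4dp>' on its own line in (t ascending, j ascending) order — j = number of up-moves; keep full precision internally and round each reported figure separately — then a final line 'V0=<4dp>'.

Since d<R<u, set p* = (R−d)/(u−d) = 0.6750; price each node as the discounted p*-expectation of its children.
Terminal values V(1,·): V(1,0)=0.0000, V(1,1)=100.0000
(0,0): S=130.0000. Δ = (V_up−V_dn)/(S_up−S_dn) = (100.0000−0.0000)/(154.7000−102.7000) = 1.9231. V = [p*·100.0000 + (1−p*)·0.0000]/1.06 = 63.6792. B = V − Δ·S = -186.3208.
Check: Δ(0,0)·S0 + B(0,0) = 63.6792 = V0.

(0,0): Delta=1.9231 Bond=-186.3208
V0=63.6792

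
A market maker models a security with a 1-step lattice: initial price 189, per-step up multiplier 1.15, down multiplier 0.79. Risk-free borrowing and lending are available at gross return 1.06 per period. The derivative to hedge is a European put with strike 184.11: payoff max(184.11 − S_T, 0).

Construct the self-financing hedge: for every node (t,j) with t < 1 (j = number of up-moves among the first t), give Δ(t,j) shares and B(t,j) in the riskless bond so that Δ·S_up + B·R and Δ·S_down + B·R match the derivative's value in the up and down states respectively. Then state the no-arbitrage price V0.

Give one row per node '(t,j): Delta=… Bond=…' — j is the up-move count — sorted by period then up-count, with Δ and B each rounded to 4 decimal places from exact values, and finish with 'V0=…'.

(0,0): Delta=-0.5115 Bond=104.8742
V0=8.2075

Risk-neutral probability p* = (R−d)/(u−d) = (1.06−0.79)/(1.15−0.79) = 0.7500.
At expiry t=1: V(1,0)=34.8000, V(1,1)=0.0000
(0,0): S=189.0000. Δ = (V_up−V_dn)/(S_up−S_dn) = (0.0000−34.8000)/(217.3500−149.3100) = -0.5115. V = [p*·0.0000 + (1−p*)·34.8000]/1.06 = 8.2075. B = V − Δ·S = 104.8742.
Check: Δ(0,0)·S0 + B(0,0) = 8.2075 = V0.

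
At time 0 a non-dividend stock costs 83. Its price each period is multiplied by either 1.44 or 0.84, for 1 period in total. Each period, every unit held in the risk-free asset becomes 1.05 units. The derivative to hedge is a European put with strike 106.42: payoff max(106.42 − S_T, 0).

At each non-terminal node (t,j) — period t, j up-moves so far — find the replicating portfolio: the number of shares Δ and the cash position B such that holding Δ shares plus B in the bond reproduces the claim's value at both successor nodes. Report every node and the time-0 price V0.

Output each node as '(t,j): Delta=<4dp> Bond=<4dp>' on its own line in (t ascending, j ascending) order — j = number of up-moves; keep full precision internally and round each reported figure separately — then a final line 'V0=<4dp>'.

No-arbitrage ⇒ martingale measure with p* = (R−d)/(u−d) = 0.3500.
At expiry t=1: V(1,0)=36.7000, V(1,1)=0.0000
  t=0,j=0: stock 83.0000 → up 119.5200 (V=0.0000), down 69.7200 (V=36.7000). Price 22.7190; hedge Δ=-0.7369, bond B=83.8857.
Self-financing check: at every node Δ·S+B equals the discounted successor values.

(0,0): Delta=-0.7369 Bond=83.8857
V0=22.7190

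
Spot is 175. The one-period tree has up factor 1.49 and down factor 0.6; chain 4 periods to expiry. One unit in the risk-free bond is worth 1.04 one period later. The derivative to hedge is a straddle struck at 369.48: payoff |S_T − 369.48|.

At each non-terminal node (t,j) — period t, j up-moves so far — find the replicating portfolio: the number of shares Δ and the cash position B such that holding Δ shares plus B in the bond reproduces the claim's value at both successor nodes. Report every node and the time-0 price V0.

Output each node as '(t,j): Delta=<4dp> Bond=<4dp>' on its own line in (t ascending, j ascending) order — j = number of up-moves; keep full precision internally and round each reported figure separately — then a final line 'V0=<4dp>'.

Risk-neutral probability p* = (R−d)/(u−d) = (1.04−0.6)/(1.49−0.6) = 0.4944.
Terminal payoffs: V(4,0)=346.8000, V(4,1)=313.1580, V(4,2)=229.6137, V(4,3)=22.1454, V(4,4)=493.0677
(3,0): S=37.8000. Δ = (V_up−V_dn)/(S_up−S_dn) = (313.1580−346.8000)/(56.3220−22.6800) = -1.0000. V = [p*·313.1580 + (1−p*)·346.8000]/1.04 = 317.4692. B = V − Δ·S = 355.2692.
(3,1): S=93.8700. Δ = (V_up−V_dn)/(S_up−S_dn) = (229.6137−313.1580)/(139.8663−56.3220) = -1.0000. V = [p*·229.6137 + (1−p*)·313.1580]/1.04 = 261.3992. B = V − Δ·S = 355.2692.
(3,2): S=233.1105. Δ = (V_up−V_dn)/(S_up−S_dn) = (22.1454−229.6137)/(347.3346−139.8663) = -1.0000. V = [p*·22.1454 + (1−p*)·229.6137]/1.04 = 122.1587. B = V − Δ·S = 355.2692.
(3,3): S=578.8911. Δ = (V_up−V_dn)/(S_up−S_dn) = (493.0677−22.1454)/(862.5477−347.3346) = 0.9140. V = [p*·493.0677 + (1−p*)·22.1454]/1.04 = 245.1547. B = V − Δ·S = -283.9715.
(2,0): S=63.0000. Δ = (V_up−V_dn)/(S_up−S_dn) = (261.3992−317.4692)/(93.8700−37.8000) = -1.0000. V = [p*·261.3992 + (1−p*)·317.4692]/1.04 = 278.6050. B = V − Δ·S = 341.6050.
(2,1): S=156.4500. Δ = (V_up−V_dn)/(S_up−S_dn) = (122.1587−261.3992)/(233.1105−93.8700) = -1.0000. V = [p*·122.1587 + (1−p*)·261.3992]/1.04 = 185.1550. B = V − Δ·S = 341.6050.
(2,2): S=388.5175. Δ = (V_up−V_dn)/(S_up−S_dn) = (245.1547−122.1587)/(578.8911−233.1105) = 0.3557. V = [p*·245.1547 + (1−p*)·122.1587]/1.04 = 175.9286. B = V − Δ·S = 37.7309.
(1,0): S=105.0000. Δ = (V_up−V_dn)/(S_up−S_dn) = (185.1550−278.6050)/(156.4500−63.0000) = -1.0000. V = [p*·185.1550 + (1−p*)·278.6050]/1.04 = 223.4664. B = V − Δ·S = 328.4664.
(1,1): S=260.7500. Δ = (V_up−V_dn)/(S_up−S_dn) = (175.9286−185.1550)/(388.5175−156.4500) = -0.0398. V = [p*·175.9286 + (1−p*)·185.1550]/1.04 = 173.6477. B = V − Δ·S = 184.0145.
(0,0): S=175.0000. Δ = (V_up−V_dn)/(S_up−S_dn) = (173.6477−223.4664)/(260.7500−105.0000) = -0.3199. V = [p*·173.6477 + (1−p*)·223.4664]/1.04 = 191.1894. B = V − Δ·S = 247.1654.
Self-financing check: at every node Δ·S+B equals the discounted successor values.

(0,0): Delta=-0.3199 Bond=247.1654
(1,0): Delta=-1.0000 Bond=328.4664
(1,1): Delta=-0.0398 Bond=184.0145
(2,0): Delta=-1.0000 Bond=341.6050
(2,1): Delta=-1.0000 Bond=341.6050
(2,2): Delta=0.3557 Bond=37.7309
(3,0): Delta=-1.0000 Bond=355.2692
(3,1): Delta=-1.0000 Bond=355.2692
(3,2): Delta=-1.0000 Bond=355.2692
(3,3): Delta=0.9140 Bond=-283.9715
V0=191.1894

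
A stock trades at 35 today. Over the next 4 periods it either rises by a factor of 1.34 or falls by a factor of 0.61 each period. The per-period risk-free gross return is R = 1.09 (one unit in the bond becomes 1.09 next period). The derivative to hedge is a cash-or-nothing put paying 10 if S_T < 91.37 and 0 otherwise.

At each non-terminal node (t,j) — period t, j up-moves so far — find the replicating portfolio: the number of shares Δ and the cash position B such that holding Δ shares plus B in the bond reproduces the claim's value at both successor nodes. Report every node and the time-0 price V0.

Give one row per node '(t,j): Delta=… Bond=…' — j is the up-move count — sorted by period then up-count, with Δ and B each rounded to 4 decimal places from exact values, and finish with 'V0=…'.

The replicating-portfolio and risk-neutral prices coincide; use p* = (1.09−0.61)/(1.34−0.61) = 0.6575 for the latter.
Terminal payoffs: V(4,0)=10.0000, V(4,1)=10.0000, V(4,2)=10.0000, V(4,3)=10.0000, V(4,4)=0.0000
  t=3,j=0: stock 7.9443 → up 10.6454 (V=10.0000), down 4.8460 (V=10.0000). Price 9.1743; hedge Δ=0.0000, bond B=9.1743.
  t=3,j=1: stock 17.4515 → up 23.3850 (V=10.0000), down 10.6454 (V=10.0000). Price 9.1743; hedge Δ=0.0000, bond B=9.1743.
  t=3,j=2: stock 38.3361 → up 51.3703 (V=10.0000), down 23.3850 (V=10.0000). Price 9.1743; hedge Δ=0.0000, bond B=9.1743.
  t=3,j=3: stock 84.2136 → up 112.8463 (V=0.0000), down 51.3703 (V=10.0000). Price 3.1419; hedge Δ=-0.1627, bond B=16.8405.
  t=2,j=0: stock 13.0235 → up 17.4515 (V=9.1743), down 7.9443 (V=9.1743). Price 8.4168; hedge Δ=0.0000, bond B=8.4168.
  t=2,j=1: stock 28.6090 → up 38.3361 (V=9.1743), down 17.4515 (V=9.1743). Price 8.4168; hedge Δ=0.0000, bond B=8.4168.
  t=2,j=2: stock 62.8460 → up 84.2136 (V=3.1419), down 38.3361 (V=9.1743). Price 4.7778; hedge Δ=-0.1315, bond B=13.0414.
  t=1,j=0: stock 21.3500 → up 28.6090 (V=8.4168), down 13.0235 (V=8.4168). Price 7.7218; hedge Δ=0.0000, bond B=7.7218.
  t=1,j=1: stock 46.9000 → up 62.8460 (V=4.7778), down 28.6090 (V=8.4168). Price 5.5266; hedge Δ=-0.1063, bond B=10.5116.
  t=0,j=0: stock 35.0000 → up 46.9000 (V=5.5266), down 21.3500 (V=7.7218). Price 5.7600; hedge Δ=-0.0859, bond B=8.7671.
The time-0 hedge costs 5.7600, which is the no-arbitrage price.

(0,0): Delta=-0.0859 Bond=8.7671
(1,0): Delta=0.0000 Bond=7.7218
(1,1): Delta=-0.1063 Bond=10.5116
(2,0): Delta=0.0000 Bond=8.4168
(2,1): Delta=0.0000 Bond=8.4168
(2,2): Delta=-0.1315 Bond=13.0414
(3,0): Delta=0.0000 Bond=9.1743
(3,1): Delta=0.0000 Bond=9.1743
(3,2): Delta=0.0000 Bond=9.1743
(3,3): Delta=-0.1627 Bond=16.8405
V0=5.7600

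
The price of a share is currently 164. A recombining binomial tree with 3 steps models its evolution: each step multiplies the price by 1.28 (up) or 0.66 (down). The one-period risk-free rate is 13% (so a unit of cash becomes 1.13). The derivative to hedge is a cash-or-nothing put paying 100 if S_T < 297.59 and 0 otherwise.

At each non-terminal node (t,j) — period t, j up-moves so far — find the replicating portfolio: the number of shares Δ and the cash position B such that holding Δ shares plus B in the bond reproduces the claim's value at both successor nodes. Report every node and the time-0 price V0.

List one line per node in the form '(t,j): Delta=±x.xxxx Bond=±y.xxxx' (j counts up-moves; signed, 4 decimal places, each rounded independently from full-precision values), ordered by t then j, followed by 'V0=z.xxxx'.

(0,0): Delta=-0.4426 Bond=111.7014
(1,0): Delta=0.0000 Bond=78.3147
(1,1): Delta=-0.5154 Bond=141.5124
(2,0): Delta=0.0000 Bond=88.4956
(2,1): Delta=0.0000 Bond=88.4956
(2,2): Delta=-0.6003 Bond=182.7005
V0=39.1136

The replicating-portfolio and risk-neutral prices coincide; use p* = (1.13−0.66)/(1.28−0.66) = 0.7581 for the latter.
Terminal payoffs: V(3,0)=100.0000, V(3,1)=100.0000, V(3,2)=100.0000, V(3,3)=0.0000
  t=2,j=0: stock 71.4384 → up 91.4412 (V=100.0000), down 47.1493 (V=100.0000). Price 88.4956; hedge Δ=0.0000, bond B=88.4956.
  t=2,j=1: stock 138.5472 → up 177.3404 (V=100.0000), down 91.4412 (V=100.0000). Price 88.4956; hedge Δ=0.0000, bond B=88.4956.
  t=2,j=2: stock 268.6976 → up 343.9329 (V=0.0000), down 177.3404 (V=100.0000). Price 21.4102; hedge Δ=-0.6003, bond B=182.7005.
  t=1,j=0: stock 108.2400 → up 138.5472 (V=88.4956), down 71.4384 (V=88.4956). Price 78.3147; hedge Δ=0.0000, bond B=78.3147.
  t=1,j=1: stock 209.9200 → up 268.6976 (V=21.4102), down 138.5472 (V=88.4956). Price 33.3102; hedge Δ=-0.5154, bond B=141.5124.
  t=0,j=0: stock 164.0000 → up 209.9200 (V=33.3102), down 108.2400 (V=78.3147). Price 39.1136; hedge Δ=-0.4426, bond B=111.7014.
Root portfolio cost Δ·164+B reproduces V0=39.1136.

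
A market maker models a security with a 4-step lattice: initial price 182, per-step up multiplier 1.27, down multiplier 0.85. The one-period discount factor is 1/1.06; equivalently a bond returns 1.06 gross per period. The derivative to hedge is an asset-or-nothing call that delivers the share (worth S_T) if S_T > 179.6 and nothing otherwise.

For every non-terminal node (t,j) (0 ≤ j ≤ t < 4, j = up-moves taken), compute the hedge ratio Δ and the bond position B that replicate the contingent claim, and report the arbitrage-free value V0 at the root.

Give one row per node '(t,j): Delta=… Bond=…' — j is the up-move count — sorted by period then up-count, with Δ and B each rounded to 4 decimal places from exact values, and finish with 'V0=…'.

No-arbitrage ⇒ martingale measure with p* = (R−d)/(u−d) = 0.5000.
Payoff layer (t=4): V(4,0)=0.0000, V(4,1)=0.0000, V(4,2)=212.0883, V(4,3)=316.8849, V(4,4)=473.4632
  t=3,j=0: stock 111.7707 → up 141.9489 (V=0.0000), down 95.0051 (V=0.0000). Price 0.0000; hedge Δ=0.0000, bond B=0.0000.
  t=3,j=1: stock 166.9986 → up 212.0883 (V=212.0883), down 141.9489 (V=0.0000). Price 100.0416; hedge Δ=3.0238, bond B=-404.9305.
  t=3,j=2: stock 249.5156 → up 316.8849 (V=316.8849), down 212.0883 (V=212.0883). Price 249.5156; hedge Δ=1.0000, bond B=0.0000.
  t=3,j=3: stock 372.8057 → up 473.4632 (V=473.4632), down 316.8849 (V=316.8849). Price 372.8057; hedge Δ=1.0000, bond B=0.0000.
  t=2,j=0: stock 131.4950 → up 166.9986 (V=100.0416), down 111.7707 (V=0.0000). Price 47.1895; hedge Δ=1.8114, bond B=-191.0049.
  t=2,j=1: stock 196.4690 → up 249.5156 (V=249.5156), down 166.9986 (V=100.0416). Price 164.8855; hedge Δ=1.8114, bond B=-191.0049.
  t=2,j=2: stock 293.5478 → up 372.8057 (V=372.8057), down 249.5156 (V=249.5156). Price 293.5478; hedge Δ=1.0000, bond B=0.0000.
  t=1,j=0: stock 154.7000 → up 196.4690 (V=164.8855), down 131.4950 (V=47.1895). Price 100.0354; hedge Δ=1.8114, bond B=-180.1933.
  t=1,j=1: stock 231.1400 → up 293.5478 (V=293.5478), down 196.4690 (V=164.8855). Price 216.2421; hedge Δ=1.3253, bond B=-90.0967.
  t=0,j=0: stock 182.0000 → up 231.1400 (V=216.2421), down 154.7000 (V=100.0354). Price 149.1875; hedge Δ=1.5202, bond B=-127.4953.
Check: Δ(0,0)·S0 + B(0,0) = 149.1875 = V0.

(0,0): Delta=1.5202 Bond=-127.4953
(1,0): Delta=1.8114 Bond=-180.1933
(1,1): Delta=1.3253 Bond=-90.0967
(2,0): Delta=1.8114 Bond=-191.0049
(2,1): Delta=1.8114 Bond=-191.0049
(2,2): Delta=1.0000 Bond=0.0000
(3,0): Delta=0.0000 Bond=0.0000
(3,1): Delta=3.0238 Bond=-404.9305
(3,2): Delta=1.0000 Bond=0.0000
(3,3): Delta=1.0000 Bond=0.0000
V0=149.1875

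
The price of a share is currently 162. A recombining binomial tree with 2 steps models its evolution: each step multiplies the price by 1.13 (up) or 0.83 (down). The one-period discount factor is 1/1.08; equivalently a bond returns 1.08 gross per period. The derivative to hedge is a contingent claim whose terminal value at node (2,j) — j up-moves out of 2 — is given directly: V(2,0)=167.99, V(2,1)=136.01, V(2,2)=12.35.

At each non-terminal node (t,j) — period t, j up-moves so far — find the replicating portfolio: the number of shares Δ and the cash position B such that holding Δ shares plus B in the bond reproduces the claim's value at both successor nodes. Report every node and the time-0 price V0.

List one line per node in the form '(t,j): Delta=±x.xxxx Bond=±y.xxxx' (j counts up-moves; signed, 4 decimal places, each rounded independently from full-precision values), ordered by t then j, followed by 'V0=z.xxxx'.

Risk-neutral probability p* = (R−d)/(u−d) = (1.08−0.83)/(1.13−0.83) = 0.8333.
Terminal values V(2,·): V(2,0)=167.9900, V(2,1)=136.0100, V(2,2)=12.3500
Node (1,0) S=134.4600: V=(p*·136.0100+(1−p*)·167.9900)/1.08=130.8704; Δ=(136.0100−167.9900)/(151.9398−111.6018)=-0.7928; B=V−Δ·S=237.4704
Node (1,1) S=183.0600: V=(p*·12.3500+(1−p*)·136.0100)/1.08=30.5185; Δ=(12.3500−136.0100)/(206.8578−151.9398)=-2.2517; B=V−Δ·S=442.7185
Node (0,0) S=162.0000: V=(p*·30.5185+(1−p*)·130.8704)/1.08=43.7443; Δ=(30.5185−130.8704)/(183.0600−134.4600)=-2.0649; B=V−Δ·S=378.2505
The time-0 hedge costs 43.7443, which is the no-arbitrage price.

(0,0): Delta=-2.0649 Bond=378.2505
(1,0): Delta=-0.7928 Bond=237.4704
(1,1): Delta=-2.2517 Bond=442.7185
V0=43.7443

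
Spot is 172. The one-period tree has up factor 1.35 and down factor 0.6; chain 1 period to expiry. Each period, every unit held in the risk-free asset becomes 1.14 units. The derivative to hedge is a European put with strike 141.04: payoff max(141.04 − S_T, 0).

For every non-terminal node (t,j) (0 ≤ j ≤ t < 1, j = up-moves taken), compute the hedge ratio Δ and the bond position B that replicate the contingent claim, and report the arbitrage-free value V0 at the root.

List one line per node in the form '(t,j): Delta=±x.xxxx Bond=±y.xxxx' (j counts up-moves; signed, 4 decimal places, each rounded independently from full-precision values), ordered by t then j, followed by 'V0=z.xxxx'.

The replicating-portfolio and risk-neutral prices coincide; use p* = (1.14−0.6)/(1.35−0.6) = 0.7200 for the latter.
Terminal payoffs: V(1,0)=37.8400, V(1,1)=0.0000
(0,0): S=172.0000. Δ = (V_up−V_dn)/(S_up−S_dn) = (0.0000−37.8400)/(232.2000−103.2000) = -0.2933. V = [p*·0.0000 + (1−p*)·37.8400]/1.14 = 9.2940. B = V − Δ·S = 59.7474.
Self-financing check: at every node Δ·S+B equals the discounted successor values.

(0,0): Delta=-0.2933 Bond=59.7474
V0=9.2940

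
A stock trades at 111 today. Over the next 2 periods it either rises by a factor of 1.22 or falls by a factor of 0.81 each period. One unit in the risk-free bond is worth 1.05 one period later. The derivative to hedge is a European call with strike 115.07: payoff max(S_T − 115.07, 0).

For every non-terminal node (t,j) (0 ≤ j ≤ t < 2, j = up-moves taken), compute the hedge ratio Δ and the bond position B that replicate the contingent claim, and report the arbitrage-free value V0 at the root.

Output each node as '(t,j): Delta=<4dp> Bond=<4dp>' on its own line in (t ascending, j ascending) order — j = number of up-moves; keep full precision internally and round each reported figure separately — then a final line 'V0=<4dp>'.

(0,0): Delta=0.6142 Bond=-52.5963
(1,0): Delta=0.0000 Bond=0.0000
(1,1): Delta=0.9031 Bond=-94.3446
V0=15.5841

The replicating-portfolio and risk-neutral prices coincide; use p* = (1.05−0.81)/(1.22−0.81) = 0.5854 for the latter.
Payoff layer (t=2): V(2,0)=0.0000, V(2,1)=0.0000, V(2,2)=50.1424
(1,0): S=89.9100. Δ = (V_up−V_dn)/(S_up−S_dn) = (0.0000−0.0000)/(109.6902−72.8271) = 0.0000. V = [p*·0.0000 + (1−p*)·0.0000]/1.05 = 0.0000. B = V − Δ·S = 0.0000.
(1,1): S=135.4200. Δ = (V_up−V_dn)/(S_up−S_dn) = (50.1424−0.0000)/(165.2124−109.6902) = 0.9031. V = [p*·50.1424 + (1−p*)·0.0000]/1.05 = 27.9540. B = V − Δ·S = -94.3446.
(0,0): S=111.0000. Δ = (V_up−V_dn)/(S_up−S_dn) = (27.9540−0.0000)/(135.4200−89.9100) = 0.6142. V = [p*·27.9540 + (1−p*)·0.0000]/1.05 = 15.5841. B = V − Δ·S = -52.5963.
Each (Δ,B) replicates both successor values, so the strategy is self-financing and V0 is arbitrage-free.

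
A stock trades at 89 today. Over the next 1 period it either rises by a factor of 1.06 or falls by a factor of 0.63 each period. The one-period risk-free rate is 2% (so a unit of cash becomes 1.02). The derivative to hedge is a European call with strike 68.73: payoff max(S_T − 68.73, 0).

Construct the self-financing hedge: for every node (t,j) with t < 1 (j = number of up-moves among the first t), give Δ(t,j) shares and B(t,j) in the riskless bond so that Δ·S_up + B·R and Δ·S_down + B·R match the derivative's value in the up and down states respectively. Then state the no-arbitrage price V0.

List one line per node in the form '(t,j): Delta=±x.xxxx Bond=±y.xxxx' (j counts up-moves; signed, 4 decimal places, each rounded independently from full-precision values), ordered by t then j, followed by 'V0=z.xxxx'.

(0,0): Delta=0.6692 Bond=-36.7859
V0=22.7722

No-arbitrage ⇒ martingale measure with p* = (R−d)/(u−d) = 0.9070.
Payoff layer (t=1): V(1,0)=0.0000, V(1,1)=25.6100
(0,0): S=89.0000. Δ = (V_up−V_dn)/(S_up−S_dn) = (25.6100−0.0000)/(94.3400−56.0700) = 0.6692. V = [p*·25.6100 + (1−p*)·0.0000]/1.02 = 22.7722. B = V − Δ·S = -36.7859.
The time-0 hedge costs 22.7722, which is the no-arbitrage price.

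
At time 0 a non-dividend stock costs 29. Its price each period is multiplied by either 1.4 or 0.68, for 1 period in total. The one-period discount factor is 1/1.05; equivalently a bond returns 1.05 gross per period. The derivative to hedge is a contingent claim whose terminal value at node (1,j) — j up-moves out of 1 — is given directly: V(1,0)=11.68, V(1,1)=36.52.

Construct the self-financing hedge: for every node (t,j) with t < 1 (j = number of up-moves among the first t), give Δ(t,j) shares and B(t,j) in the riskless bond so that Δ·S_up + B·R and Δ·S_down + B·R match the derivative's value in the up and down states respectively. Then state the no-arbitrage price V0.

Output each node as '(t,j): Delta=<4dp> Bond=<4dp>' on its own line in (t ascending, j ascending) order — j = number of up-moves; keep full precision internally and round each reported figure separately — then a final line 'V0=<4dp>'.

Since d<R<u, set p* = (R−d)/(u−d) = 0.5139; price each node as the discounted p*-expectation of its children.
At expiry t=1: V(1,0)=11.6800, V(1,1)=36.5200
Node (0,0) S=29.0000: V=(p*·36.5200+(1−p*)·11.6800)/1.05=23.2810; Δ=(36.5200−11.6800)/(40.6000−19.7200)=1.1897; B=V−Δ·S=-11.2190
The time-0 hedge costs 23.2810, which is the no-arbitrage price.

(0,0): Delta=1.1897 Bond=-11.2190
V0=23.2810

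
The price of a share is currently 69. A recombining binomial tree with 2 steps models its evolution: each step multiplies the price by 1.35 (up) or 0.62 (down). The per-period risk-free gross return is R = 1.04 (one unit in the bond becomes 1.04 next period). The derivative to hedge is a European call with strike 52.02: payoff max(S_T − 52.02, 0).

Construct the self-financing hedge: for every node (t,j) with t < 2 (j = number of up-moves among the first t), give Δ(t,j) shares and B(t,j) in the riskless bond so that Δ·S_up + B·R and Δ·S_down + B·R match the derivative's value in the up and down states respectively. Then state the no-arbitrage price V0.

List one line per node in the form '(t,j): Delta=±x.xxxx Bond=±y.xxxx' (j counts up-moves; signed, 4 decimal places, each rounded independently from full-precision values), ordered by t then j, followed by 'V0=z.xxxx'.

(0,0): Delta=0.7933 Bond=-29.5830
(1,0): Delta=0.1836 Bond=-4.6818
(1,1): Delta=1.0000 Bond=-50.0192
V0=25.1556

No-arbitrage ⇒ martingale measure with p* = (R−d)/(u−d) = 0.5753.
At expiry t=2: V(2,0)=0.0000, V(2,1)=5.7330, V(2,2)=73.7325
  t=1,j=0: stock 42.7800 → up 57.7530 (V=5.7330), down 26.5236 (V=0.0000). Price 3.1716; hedge Δ=0.1836, bond B=-4.6818.
  t=1,j=1: stock 93.1500 → up 125.7525 (V=73.7325), down 57.7530 (V=5.7330). Price 43.1308; hedge Δ=1.0000, bond B=-50.0192.
  t=0,j=0: stock 69.0000 → up 93.1500 (V=43.1308), down 42.7800 (V=3.1716). Price 25.1556; hedge Δ=0.7933, bond B=-29.5830.
Root portfolio cost Δ·69+B reproduces V0=25.1556.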